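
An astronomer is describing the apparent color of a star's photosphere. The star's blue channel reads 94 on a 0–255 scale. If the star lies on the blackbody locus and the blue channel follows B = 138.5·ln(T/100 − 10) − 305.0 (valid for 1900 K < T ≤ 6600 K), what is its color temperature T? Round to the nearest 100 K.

2800 K

ln(t − 10) = (94 + 305.0) / 138.5 = 2.8809.
t − 10 = e^2.8809 = 17.830, so t = 27.830.
T = 100·t = 2783 K → 2800 K to the nearest 100 K.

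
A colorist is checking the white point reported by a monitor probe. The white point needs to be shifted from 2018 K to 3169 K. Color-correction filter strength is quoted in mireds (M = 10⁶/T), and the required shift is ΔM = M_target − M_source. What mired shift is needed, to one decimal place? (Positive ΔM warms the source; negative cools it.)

-180.0 mireds

M_source = 10⁶/2018 = 495.540; M_target = 10⁶/3169 = 315.557.
ΔM = 315.557 − 495.540 = -179.983 → -180.0 mireds, a cooling shift.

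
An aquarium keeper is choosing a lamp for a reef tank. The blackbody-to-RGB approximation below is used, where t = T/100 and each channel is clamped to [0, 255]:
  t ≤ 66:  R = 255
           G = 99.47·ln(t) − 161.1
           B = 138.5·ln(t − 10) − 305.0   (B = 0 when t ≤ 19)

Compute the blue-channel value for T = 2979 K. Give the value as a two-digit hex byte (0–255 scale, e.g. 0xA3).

t = 2979/100 = 29.79; the t ≤ 66 branch applies.
B = 138.5·ln(29.79 − 10) − 305.0 = 138.5·ln 19.79 − 305.0 = 138.5·2.9852 − 305.0 = 108.447.
Rounded: 108; in hex, 0x6C.

0x6C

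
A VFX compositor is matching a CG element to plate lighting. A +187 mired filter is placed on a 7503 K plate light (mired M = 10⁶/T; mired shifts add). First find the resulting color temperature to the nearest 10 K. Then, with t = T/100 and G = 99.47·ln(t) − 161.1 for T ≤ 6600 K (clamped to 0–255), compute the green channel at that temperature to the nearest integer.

M_in = 10⁶/7503 = 133.28; M_out = 133.28 + (+187) = 320.28.
T_out = 10⁶/320.28 = 3122.3 K → 3120 K; t = 31.2.
G = 99.47·ln 31.2 − 161.1 = 99.47·3.4404 − 161.1 = 181.118.
Rounded: 181.

181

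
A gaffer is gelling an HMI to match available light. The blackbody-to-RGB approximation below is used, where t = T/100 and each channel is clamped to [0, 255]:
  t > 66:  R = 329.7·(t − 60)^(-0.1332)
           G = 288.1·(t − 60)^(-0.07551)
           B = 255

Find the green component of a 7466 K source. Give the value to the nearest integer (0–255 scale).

t = 7466/100 = 74.66; the t > 66 branch applies.
G = 288.1·(74.66 − 60)^(-0.07551) = 288.1·14.66^(-0.07551) = 288.1·0.81648 = 235.228.
Rounded: 235.

235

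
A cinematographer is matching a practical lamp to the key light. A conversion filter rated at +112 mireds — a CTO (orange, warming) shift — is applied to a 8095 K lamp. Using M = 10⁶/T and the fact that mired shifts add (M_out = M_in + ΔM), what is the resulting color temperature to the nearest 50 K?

4250 K

M_in = 10⁶/8095 = 123.53 mireds.
M_out = 123.53 + (+112) = 235.53 mireds.
T_out = 10⁶/235.53 = 4245.7 K → 4250 K.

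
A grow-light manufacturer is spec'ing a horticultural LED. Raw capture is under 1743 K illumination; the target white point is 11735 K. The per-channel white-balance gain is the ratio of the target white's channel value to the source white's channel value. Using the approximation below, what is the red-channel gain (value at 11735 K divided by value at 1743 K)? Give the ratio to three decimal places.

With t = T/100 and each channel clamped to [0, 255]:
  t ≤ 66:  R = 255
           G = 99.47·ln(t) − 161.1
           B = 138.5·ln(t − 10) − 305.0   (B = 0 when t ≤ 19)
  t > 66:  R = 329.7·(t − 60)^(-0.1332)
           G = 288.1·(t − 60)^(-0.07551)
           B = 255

0.754

At 1743 K (t = 17.43):
  R = 255 by definition for t ≤ 66.
At 11735 K (t = 117.35):
  R = 329.7·(117.35 − 60)^(-0.1332) = 329.7·57.35^(-0.1332) = 329.7·0.58313 = 192.257.
Gain = 192.257 / 255.000 = 0.7539 → 0.754.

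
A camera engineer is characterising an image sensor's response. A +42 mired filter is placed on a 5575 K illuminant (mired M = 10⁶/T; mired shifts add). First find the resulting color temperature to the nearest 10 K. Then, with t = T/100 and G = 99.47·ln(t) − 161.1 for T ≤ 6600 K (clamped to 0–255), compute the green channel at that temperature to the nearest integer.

M_in = 10⁶/5575 = 179.37; M_out = 179.37 + (+42) = 221.37.
T_out = 10⁶/221.37 = 4517.3 K → 4520 K; t = 45.2.
G = 99.47·ln 45.2 − 161.1 = 99.47·3.8111 − 161.1 = 217.990.
Rounded: 218.

218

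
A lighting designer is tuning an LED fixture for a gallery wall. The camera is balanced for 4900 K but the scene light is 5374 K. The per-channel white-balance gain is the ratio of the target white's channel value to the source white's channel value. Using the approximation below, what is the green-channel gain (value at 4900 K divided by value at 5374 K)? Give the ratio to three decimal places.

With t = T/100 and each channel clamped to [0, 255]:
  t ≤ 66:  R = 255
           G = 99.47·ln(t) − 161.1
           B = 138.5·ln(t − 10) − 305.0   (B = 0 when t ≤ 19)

At 5374 K (t = 53.74):
  G = 99.47·ln 53.74 − 161.1 = 99.47·3.9842 − 161.1 = 235.204.
At 4900 K (t = 49):
  G = 99.47·ln 49 − 161.1 = 99.47·3.8918 − 161.1 = 226.019.
Gain = 226.019 / 235.204 = 0.9609 → 0.961.

0.961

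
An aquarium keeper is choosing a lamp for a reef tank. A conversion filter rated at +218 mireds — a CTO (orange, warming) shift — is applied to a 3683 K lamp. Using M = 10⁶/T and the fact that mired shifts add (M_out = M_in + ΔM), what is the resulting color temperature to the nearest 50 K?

M_in = 10⁶/3683 = 271.52 mireds.
M_out = 271.52 + (+218) = 489.52 mireds.
T_out = 10⁶/489.52 = 2042.8 K → 2050 K.

2050 K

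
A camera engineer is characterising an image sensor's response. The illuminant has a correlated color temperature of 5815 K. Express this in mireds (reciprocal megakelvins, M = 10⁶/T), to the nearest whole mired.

M = 10⁶ / 5815 = 171.969 → 172 mireds.

172 mireds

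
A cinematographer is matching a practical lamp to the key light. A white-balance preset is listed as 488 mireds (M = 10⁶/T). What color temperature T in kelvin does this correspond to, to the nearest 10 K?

2050 K

T = 10⁶ / 488 = 2049.18 K → 2050 K.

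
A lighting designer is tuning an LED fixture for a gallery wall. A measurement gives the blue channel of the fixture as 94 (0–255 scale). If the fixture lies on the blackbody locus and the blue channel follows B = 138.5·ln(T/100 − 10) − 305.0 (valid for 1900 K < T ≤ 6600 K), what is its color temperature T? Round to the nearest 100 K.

ln(t − 10) = (94 + 305.0) / 138.5 = 2.8809.
t − 10 = e^2.8809 = 17.830, so t = 27.830.
T = 100·t = 2783 K → 2800 K to the nearest 100 K.

2800 K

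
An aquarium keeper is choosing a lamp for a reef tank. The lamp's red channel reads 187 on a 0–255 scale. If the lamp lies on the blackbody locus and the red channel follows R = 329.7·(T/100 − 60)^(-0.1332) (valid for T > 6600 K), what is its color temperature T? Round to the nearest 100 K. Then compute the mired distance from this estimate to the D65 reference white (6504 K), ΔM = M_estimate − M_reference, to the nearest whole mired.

(t − 60)^(-0.1332) = 187/329.7 = 0.56718.
t − 60 = 0.56718^(1/-0.1332) = 0.56718^(-7.508) = 70.620, so t = 130.620.
T = 100·t = 13062 K → 13100 K to the nearest 100 K.
M_estimate = 10⁶/13100 = 76.34; M_reference = 10⁶/6504 = 153.75.
ΔM = 76.34 − 153.75 = -77.42 → -77 mireds.

-77 mireds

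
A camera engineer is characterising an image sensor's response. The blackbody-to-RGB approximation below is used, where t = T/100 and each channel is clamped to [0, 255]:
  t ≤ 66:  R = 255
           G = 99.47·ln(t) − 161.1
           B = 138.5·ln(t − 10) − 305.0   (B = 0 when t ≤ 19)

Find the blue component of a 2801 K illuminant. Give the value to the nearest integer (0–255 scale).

t = 2801/100 = 28.01; the t ≤ 66 branch applies.
B = 138.5·ln(28.01 − 10) − 305.0 = 138.5·ln 18.01 − 305.0 = 138.5·2.8909 − 305.0 = 95.393.
Rounded: 95.

95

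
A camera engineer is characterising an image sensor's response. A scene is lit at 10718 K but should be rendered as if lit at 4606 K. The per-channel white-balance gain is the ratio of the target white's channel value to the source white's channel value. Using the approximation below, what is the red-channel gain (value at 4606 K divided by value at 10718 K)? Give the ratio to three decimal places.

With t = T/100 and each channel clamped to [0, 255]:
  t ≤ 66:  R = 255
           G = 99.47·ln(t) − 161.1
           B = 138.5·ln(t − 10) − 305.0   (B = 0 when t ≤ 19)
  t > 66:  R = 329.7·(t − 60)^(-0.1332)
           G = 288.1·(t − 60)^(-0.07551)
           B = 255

1.292

At 10718 K (t = 107.18):
  R = 329.7·(107.18 − 60)^(-0.1332) = 329.7·47.18^(-0.1332) = 329.7·0.59849 = 197.321.
At 4606 K (t = 46.06):
  R = 255 by definition for t ≤ 66.
Gain = 255.000 / 197.321 = 1.2923 → 1.292.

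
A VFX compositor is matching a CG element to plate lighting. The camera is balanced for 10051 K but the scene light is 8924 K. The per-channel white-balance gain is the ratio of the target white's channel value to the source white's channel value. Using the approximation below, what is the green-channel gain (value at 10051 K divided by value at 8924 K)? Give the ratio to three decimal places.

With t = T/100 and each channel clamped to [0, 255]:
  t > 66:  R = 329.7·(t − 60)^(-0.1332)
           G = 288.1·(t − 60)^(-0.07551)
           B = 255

0.976

At 8924 K (t = 89.24):
  G = 288.1·(89.24 − 60)^(-0.07551) = 288.1·29.24^(-0.07551) = 288.1·0.77500 = 223.279.
At 10051 K (t = 100.51):
  G = 288.1·(100.51 − 60)^(-0.07551) = 288.1·40.51^(-0.07551) = 288.1·0.75616 = 217.849.
Gain = 217.849 / 223.279 = 0.9757 → 0.976.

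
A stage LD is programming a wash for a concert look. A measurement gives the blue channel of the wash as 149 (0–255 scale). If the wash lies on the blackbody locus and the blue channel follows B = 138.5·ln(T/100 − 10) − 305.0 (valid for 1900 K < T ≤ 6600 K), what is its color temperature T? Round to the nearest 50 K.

3650 K

ln(t − 10) = (149 + 305.0) / 138.5 = 3.2780.
t − 10 = e^3.2780 = 26.522, so t = 36.522.
T = 100·t = 3652 K → 3650 K to the nearest 50 K.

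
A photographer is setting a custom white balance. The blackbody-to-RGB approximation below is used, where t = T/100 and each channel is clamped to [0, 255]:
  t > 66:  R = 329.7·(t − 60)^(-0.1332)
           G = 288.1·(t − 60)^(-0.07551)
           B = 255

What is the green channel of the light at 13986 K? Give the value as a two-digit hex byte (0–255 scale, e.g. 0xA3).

t = 13986/100 = 139.86; the t > 66 branch applies.
G = 288.1·(139.86 − 60)^(-0.07551) = 288.1·79.86^(-0.07551) = 288.1·0.71838 = 206.966.
Rounded: 207; in hex, 0xCF.

0xCF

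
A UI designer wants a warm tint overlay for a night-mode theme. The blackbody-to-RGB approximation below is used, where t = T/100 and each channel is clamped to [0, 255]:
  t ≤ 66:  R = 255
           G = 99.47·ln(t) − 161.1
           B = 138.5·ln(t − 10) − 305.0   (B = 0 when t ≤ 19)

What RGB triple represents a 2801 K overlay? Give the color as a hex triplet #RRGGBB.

#FFAA5F

t = 2801/100 = 28.01; the t ≤ 66 branch applies.
R = 255 by definition for t ≤ 66.
G = 99.47·ln 28.01 − 161.1 = 99.47·3.3326 − 161.1 = 170.390.
B = 138.5·ln(28.01 − 10) − 305.0 = 138.5·ln 18.01 − 305.0 = 138.5·2.8909 − 305.0 = 95.393.
Rounded: (255, 170, 95).
In hex: #FFAA5F.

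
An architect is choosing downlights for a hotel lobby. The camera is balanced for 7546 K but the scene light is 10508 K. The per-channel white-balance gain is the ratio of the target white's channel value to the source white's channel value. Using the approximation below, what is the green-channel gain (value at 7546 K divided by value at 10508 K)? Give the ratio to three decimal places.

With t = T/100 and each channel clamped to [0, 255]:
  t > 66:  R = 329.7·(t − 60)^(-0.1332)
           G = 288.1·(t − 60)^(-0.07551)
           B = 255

At 10508 K (t = 105.08):
  G = 288.1·(105.08 − 60)^(-0.07551) = 288.1·45.08^(-0.07551) = 288.1·0.75008 = 216.098.
At 7546 K (t = 75.46):
  G = 288.1·(75.46 − 60)^(-0.07551) = 288.1·15.46^(-0.07551) = 288.1·0.81321 = 234.286.
Gain = 234.286 / 216.098 = 1.0842 → 1.084.

1.084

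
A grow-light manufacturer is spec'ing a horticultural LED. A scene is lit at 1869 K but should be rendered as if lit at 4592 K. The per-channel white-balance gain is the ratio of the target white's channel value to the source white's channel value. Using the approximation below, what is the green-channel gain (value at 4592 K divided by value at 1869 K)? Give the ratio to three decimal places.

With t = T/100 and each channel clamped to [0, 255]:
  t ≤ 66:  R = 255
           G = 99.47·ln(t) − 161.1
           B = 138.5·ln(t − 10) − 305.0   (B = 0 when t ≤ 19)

At 1869 K (t = 18.69):
  G = 99.47·ln 18.69 − 161.1 = 99.47·2.9280 − 161.1 = 130.147.
At 4592 K (t = 45.92):
  G = 99.47·ln 45.92 − 161.1 = 99.47·3.8269 − 161.1 = 219.562.
Gain = 219.562 / 130.147 = 1.6870 → 1.687.

1.687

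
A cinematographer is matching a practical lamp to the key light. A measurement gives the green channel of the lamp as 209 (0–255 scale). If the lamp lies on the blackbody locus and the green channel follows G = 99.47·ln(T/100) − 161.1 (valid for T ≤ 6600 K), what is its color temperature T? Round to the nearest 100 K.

4100 K

ln t = (209 + 161.1) / 99.47 = 3.7207.
t = e^3.7207 = 41.294.
T = 100·t = 4129 K → 4100 K to the nearest 100 K.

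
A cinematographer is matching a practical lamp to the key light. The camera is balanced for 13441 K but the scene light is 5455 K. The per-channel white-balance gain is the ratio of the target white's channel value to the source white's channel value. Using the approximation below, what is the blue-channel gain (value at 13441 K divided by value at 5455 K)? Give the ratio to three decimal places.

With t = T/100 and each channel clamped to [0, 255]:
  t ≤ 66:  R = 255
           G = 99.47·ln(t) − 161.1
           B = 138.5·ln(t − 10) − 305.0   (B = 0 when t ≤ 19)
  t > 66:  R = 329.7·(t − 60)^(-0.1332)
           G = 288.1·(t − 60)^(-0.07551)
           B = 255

1.155

At 5455 K (t = 54.55):
  B = 138.5·ln(54.55 − 10) − 305.0 = 138.5·ln 44.55 − 305.0 = 138.5·3.7966 − 305.0 = 220.831.
At 13441 K (t = 134.41):
  B = 255 by definition for t > 66.
Gain = 255.000 / 220.831 = 1.1547 → 1.155.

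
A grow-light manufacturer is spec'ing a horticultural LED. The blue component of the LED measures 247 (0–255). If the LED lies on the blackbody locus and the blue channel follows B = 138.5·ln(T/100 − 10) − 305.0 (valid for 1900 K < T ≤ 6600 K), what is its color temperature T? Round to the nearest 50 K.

6400 K

ln(t − 10) = (247 + 305.0) / 138.5 = 3.9856.
t − 10 = e^3.9856 = 53.815, so t = 63.815.
T = 100·t = 6382 K → 6400 K to the nearest 50 K.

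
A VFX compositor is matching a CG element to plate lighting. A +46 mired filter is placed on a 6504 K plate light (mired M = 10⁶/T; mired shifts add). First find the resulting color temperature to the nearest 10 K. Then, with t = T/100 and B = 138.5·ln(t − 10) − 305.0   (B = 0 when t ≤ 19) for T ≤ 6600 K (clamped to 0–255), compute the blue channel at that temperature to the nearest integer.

206

M_in = 10⁶/6504 = 153.75; M_out = 153.75 + (+46) = 199.75.
T_out = 10⁶/199.75 = 5006.2 K → 5010 K; t = 50.1.
B = 138.5·ln(50.1 − 10) − 305.0 = 138.5·ln 40.1 − 305.0 = 138.5·3.6914 − 305.0 = 206.256.
Rounded: 206.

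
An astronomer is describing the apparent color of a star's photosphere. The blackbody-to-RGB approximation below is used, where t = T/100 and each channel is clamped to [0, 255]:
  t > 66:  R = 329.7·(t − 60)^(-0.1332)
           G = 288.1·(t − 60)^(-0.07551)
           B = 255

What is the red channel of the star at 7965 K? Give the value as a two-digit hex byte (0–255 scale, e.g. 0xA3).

0xDE

t = 7965/100 = 79.65; the t > 66 branch applies.
R = 329.7·(79.65 − 60)^(-0.1332) = 329.7·19.65^(-0.1332) = 329.7·0.67255 = 221.739.
Rounded: 222; in hex, 0xDE.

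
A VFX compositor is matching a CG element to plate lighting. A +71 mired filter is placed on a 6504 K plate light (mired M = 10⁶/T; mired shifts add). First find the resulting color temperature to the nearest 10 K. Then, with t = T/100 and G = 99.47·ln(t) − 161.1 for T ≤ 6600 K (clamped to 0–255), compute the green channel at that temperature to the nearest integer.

216

M_in = 10⁶/6504 = 153.75; M_out = 153.75 + (+71) = 224.75.
T_out = 10⁶/224.75 = 4449.4 K → 4450 K; t = 44.5.
G = 99.47·ln 44.5 − 161.1 = 99.47·3.7955 − 161.1 = 216.437.
Rounded: 216.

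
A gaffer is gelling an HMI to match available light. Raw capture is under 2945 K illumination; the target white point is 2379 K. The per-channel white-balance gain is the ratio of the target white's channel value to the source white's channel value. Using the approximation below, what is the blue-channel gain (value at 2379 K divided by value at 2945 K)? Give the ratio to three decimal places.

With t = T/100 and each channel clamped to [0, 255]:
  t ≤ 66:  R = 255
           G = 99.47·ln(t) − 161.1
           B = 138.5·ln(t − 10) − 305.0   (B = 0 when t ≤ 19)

At 2945 K (t = 29.45):
  B = 138.5·ln(29.45 − 10) − 305.0 = 138.5·ln 19.45 − 305.0 = 138.5·2.9678 − 305.0 = 106.047.
At 2379 K (t = 23.79):
  B = 138.5·ln(23.79 − 10) − 305.0 = 138.5·ln 13.79 − 305.0 = 138.5·2.6239 − 305.0 = 58.416.
Gain = 58.416 / 106.047 = 0.5509 → 0.551.

0.551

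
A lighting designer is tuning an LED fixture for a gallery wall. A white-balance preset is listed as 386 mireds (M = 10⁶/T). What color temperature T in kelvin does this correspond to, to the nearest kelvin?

2591 K

T = 10⁶ / 386 = 2590.67 K → 2591 K.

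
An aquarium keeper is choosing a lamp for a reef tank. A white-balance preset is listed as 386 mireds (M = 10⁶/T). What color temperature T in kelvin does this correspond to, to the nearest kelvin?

T = 10⁶ / 386 = 2590.67 K → 2591 K.

2591 K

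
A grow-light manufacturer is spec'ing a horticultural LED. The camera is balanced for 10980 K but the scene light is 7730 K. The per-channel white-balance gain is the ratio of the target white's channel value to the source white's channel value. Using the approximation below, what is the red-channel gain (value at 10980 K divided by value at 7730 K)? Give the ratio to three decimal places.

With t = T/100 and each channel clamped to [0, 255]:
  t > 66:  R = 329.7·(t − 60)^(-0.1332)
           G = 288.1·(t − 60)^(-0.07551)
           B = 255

0.869

At 7730 K (t = 77.3):
  R = 329.7·(77.3 − 60)^(-0.1332) = 329.7·17.3^(-0.1332) = 329.7·0.68406 = 225.534.
At 10980 K (t = 109.8):
  R = 329.7·(109.8 − 60)^(-0.1332) = 329.7·49.8^(-0.1332) = 329.7·0.59420 = 195.906.
Gain = 195.906 / 225.534 = 0.8686 → 0.869.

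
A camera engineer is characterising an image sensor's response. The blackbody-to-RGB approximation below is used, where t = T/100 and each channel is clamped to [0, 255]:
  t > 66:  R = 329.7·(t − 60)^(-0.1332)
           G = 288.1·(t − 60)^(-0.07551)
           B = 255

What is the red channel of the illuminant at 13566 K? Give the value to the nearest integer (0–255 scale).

185

t = 13566/100 = 135.66; the t > 66 branch applies.
R = 329.7·(135.66 − 60)^(-0.1332) = 329.7·75.66^(-0.1332) = 329.7·0.56200 = 185.291.
Rounded: 185.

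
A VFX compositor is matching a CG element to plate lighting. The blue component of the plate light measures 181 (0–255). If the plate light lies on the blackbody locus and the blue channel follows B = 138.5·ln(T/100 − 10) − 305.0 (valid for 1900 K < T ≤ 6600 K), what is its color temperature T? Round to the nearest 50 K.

4350 K

ln(t − 10) = (181 + 305.0) / 138.5 = 3.5090.
t − 10 = e^3.5090 = 33.416, so t = 43.416.
T = 100·t = 4342 K → 4350 K to the nearest 50 K.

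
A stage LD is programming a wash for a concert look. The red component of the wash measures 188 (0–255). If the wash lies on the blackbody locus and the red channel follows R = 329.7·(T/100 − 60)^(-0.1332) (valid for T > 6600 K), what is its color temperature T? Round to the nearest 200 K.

(t − 60)^(-0.1332) = 188/329.7 = 0.57022.
t − 60 = 0.57022^(1/-0.1332) = 0.57022^(-7.508) = 67.848, so t = 127.848.
T = 100·t = 12785 K → 12800 K to the nearest 200 K.

12800 K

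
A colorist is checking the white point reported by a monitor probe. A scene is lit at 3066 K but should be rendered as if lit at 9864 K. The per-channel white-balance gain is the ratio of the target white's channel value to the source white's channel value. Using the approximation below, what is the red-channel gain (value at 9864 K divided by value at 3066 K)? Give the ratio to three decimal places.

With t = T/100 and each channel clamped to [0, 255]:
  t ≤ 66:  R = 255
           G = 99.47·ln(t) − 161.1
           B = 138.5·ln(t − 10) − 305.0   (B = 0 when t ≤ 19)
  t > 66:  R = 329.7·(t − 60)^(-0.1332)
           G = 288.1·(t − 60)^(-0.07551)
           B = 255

At 3066 K (t = 30.66):
  R = 255 by definition for t ≤ 66.
At 9864 K (t = 98.64):
  R = 329.7·(98.64 − 60)^(-0.1332) = 329.7·38.64^(-0.1332) = 329.7·0.61462 = 202.640.
Gain = 202.640 / 255.000 = 0.7947 → 0.795.

0.795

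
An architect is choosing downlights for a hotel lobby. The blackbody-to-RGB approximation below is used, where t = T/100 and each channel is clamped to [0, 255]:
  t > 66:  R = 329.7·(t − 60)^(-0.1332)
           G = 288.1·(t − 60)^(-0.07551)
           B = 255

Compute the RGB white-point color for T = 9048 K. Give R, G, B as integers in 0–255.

t = 9048/100 = 90.48; the t > 66 branch applies.
R = 329.7·(90.48 − 60)^(-0.1332) = 329.7·30.48^(-0.1332) = 329.7·0.63435 = 209.145.
G = 288.1·(90.48 − 60)^(-0.07551) = 288.1·30.48^(-0.07551) = 288.1·0.77258 = 222.580.
B = 255 by definition for t > 66.
Rounded: (209, 223, 255).

R=209, G=223, B=255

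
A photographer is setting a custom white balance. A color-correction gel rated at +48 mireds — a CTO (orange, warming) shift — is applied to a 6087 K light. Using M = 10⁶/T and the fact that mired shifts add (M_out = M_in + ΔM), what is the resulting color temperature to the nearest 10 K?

M_in = 10⁶/6087 = 164.28 mireds.
M_out = 164.28 + (+48) = 212.28 mireds.
T_out = 10⁶/212.28 = 4710.7 K → 4710 K.

4710 K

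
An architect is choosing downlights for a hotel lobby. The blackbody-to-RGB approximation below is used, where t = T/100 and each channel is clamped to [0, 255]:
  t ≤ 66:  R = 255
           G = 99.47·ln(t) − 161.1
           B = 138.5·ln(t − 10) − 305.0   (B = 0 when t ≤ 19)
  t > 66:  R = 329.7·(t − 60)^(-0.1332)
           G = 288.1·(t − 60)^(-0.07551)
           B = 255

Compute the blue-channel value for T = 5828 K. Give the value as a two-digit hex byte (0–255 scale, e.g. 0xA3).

0xE8

t = 5828/100 = 58.28; the t ≤ 66 branch applies.
B = 138.5·ln(58.28 − 10) − 305.0 = 138.5·ln 48.28 − 305.0 = 138.5·3.8770 − 305.0 = 231.967.
Rounded: 232; in hex, 0xE8.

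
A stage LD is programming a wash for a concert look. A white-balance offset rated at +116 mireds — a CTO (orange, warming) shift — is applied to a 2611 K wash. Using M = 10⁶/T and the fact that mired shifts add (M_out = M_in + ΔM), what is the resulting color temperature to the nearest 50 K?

2000 K

M_in = 10⁶/2611 = 383.00 mireds.
M_out = 383.00 + (+116) = 499.00 mireds.
T_out = 10⁶/499.00 = 2004.0 K → 2000 K.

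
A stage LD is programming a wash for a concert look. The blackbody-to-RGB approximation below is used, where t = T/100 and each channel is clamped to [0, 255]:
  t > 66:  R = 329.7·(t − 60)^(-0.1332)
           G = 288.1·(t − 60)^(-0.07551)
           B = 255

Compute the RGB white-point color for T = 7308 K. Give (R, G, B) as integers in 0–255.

(234, 237, 255)

t = 7308/100 = 73.08; the t > 66 branch applies.
R = 329.7·(73.08 − 60)^(-0.1332) = 329.7·13.08^(-0.1332) = 329.7·0.71002 = 234.092.
G = 288.1·(73.08 − 60)^(-0.07551) = 288.1·13.08^(-0.07551) = 288.1·0.82354 = 237.262.
B = 255 by definition for t > 66.
Rounded: (234, 237, 255).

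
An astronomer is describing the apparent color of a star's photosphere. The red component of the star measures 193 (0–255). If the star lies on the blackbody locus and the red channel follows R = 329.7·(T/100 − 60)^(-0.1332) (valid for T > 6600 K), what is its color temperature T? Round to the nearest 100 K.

11600 K

(t − 60)^(-0.1332) = 193/329.7 = 0.58538.
t − 60 = 0.58538^(1/-0.1332) = 0.58538^(-7.508) = 55.713, so t = 115.713.
T = 100·t = 11571 K → 11600 K to the nearest 100 K.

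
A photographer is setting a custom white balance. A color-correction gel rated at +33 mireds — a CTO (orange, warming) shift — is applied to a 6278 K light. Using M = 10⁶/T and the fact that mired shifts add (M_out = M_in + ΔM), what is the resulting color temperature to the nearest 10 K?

5200 K

M_in = 10⁶/6278 = 159.29 mireds.
M_out = 159.29 + (+33) = 192.29 mireds.
T_out = 10⁶/192.29 = 5200.6 K → 5200 K.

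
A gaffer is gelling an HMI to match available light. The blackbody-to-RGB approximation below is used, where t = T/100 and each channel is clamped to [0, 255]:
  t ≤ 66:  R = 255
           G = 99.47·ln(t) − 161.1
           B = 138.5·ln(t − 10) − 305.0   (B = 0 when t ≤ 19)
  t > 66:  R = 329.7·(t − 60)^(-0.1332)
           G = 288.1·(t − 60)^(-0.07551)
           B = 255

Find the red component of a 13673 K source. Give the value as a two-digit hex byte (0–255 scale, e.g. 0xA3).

0xB9

t = 13673/100 = 136.73; the t > 66 branch applies.
R = 329.7·(136.73 − 60)^(-0.1332) = 329.7·76.73^(-0.1332) = 329.7·0.56095 = 184.945.
Rounded: 185; in hex, 0xB9.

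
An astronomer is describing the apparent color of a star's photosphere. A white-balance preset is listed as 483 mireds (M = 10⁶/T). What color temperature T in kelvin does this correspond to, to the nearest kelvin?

T = 10⁶ / 483 = 2070.39 K → 2070 K.

2070 K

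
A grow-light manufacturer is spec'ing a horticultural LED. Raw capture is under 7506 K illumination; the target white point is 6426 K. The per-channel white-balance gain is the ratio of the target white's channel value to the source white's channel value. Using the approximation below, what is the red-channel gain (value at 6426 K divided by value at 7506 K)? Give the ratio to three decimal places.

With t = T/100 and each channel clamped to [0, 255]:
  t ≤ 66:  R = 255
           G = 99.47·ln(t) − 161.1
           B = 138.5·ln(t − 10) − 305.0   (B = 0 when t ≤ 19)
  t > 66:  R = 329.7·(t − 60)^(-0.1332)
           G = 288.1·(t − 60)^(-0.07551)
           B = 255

1.110

At 7506 K (t = 75.06):
  R = 329.7·(75.06 − 60)^(-0.1332) = 329.7·15.06^(-0.1332) = 329.7·0.69681 = 229.738.
At 6426 K (t = 64.26):
  R = 255 by definition for t ≤ 66.
Gain = 255.000 / 229.738 = 1.1100 → 1.110.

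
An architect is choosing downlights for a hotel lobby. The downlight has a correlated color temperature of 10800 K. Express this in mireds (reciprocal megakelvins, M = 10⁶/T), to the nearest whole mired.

93 mireds

M = 10⁶ / 10800 = 92.593 → 93 mireds.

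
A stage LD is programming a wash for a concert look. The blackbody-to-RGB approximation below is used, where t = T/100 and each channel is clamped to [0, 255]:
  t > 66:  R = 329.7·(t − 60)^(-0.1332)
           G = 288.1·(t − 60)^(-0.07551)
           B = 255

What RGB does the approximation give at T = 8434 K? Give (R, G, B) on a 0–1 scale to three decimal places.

t = 8434/100 = 84.34; the t > 66 branch applies.
R = 329.7·(84.34 − 60)^(-0.1332) = 329.7·24.34^(-0.1332) = 329.7·0.65365 = 215.507.
G = 288.1·(84.34 − 60)^(-0.07551) = 288.1·24.34^(-0.07551) = 288.1·0.78581 = 226.393.
B = 255 by definition for t > 66.
Dividing each by 255: (0.8451, 0.8878, 1.0000) → (0.845, 0.888, 1.000).

(0.845, 0.888, 1.000)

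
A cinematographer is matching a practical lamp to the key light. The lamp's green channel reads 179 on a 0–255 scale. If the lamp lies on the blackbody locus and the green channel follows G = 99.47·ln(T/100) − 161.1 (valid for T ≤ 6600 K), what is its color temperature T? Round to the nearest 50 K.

3050 K

ln t = (179 + 161.1) / 99.47 = 3.4191.
t = e^3.4191 = 30.543.
T = 100·t = 3054 K → 3050 K to the nearest 50 K.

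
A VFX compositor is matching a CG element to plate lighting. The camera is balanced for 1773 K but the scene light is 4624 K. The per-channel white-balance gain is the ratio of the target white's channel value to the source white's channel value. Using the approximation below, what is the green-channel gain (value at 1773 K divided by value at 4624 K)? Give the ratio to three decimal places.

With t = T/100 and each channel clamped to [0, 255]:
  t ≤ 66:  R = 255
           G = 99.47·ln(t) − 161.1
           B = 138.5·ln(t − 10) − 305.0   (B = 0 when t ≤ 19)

0.567

At 4624 K (t = 46.24):
  G = 99.47·ln 46.24 − 161.1 = 99.47·3.8338 − 161.1 = 220.253.
At 1773 K (t = 17.73):
  G = 99.47·ln 17.73 − 161.1 = 99.47·2.8753 − 161.1 = 124.902.
Gain = 124.902 / 220.253 = 0.5671 → 0.567.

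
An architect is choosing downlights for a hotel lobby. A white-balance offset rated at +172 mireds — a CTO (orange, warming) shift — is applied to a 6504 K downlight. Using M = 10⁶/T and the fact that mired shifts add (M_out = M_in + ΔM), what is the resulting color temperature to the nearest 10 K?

3070 K

M_in = 10⁶/6504 = 153.75 mireds.
M_out = 153.75 + (+172) = 325.75 mireds.
T_out = 10⁶/325.75 = 3069.8 K → 3070 K.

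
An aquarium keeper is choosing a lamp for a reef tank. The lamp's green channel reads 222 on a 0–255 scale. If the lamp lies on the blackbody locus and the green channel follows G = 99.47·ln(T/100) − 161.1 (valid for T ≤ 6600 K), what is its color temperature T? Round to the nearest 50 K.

ln t = (222 + 161.1) / 99.47 = 3.8514.
t = e^3.8514 = 47.059.
T = 100·t = 4706 K → 4700 K to the nearest 50 K.

4700 K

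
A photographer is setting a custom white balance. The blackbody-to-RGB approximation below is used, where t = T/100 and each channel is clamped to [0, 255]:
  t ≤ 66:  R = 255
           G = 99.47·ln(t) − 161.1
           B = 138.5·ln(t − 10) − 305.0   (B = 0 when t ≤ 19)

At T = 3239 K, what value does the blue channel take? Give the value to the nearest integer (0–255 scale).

126

t = 3239/100 = 32.39; the t ≤ 66 branch applies.
B = 138.5·ln(32.39 − 10) − 305.0 = 138.5·ln 22.39 − 305.0 = 138.5·3.1086 − 305.0 = 125.543.
Rounded: 126.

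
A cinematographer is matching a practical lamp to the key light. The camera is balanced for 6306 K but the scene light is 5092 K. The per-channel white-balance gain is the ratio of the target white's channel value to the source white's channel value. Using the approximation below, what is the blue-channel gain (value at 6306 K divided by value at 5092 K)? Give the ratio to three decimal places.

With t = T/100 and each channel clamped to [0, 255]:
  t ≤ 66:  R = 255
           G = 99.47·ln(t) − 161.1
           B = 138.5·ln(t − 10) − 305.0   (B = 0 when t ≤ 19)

1.172

At 5092 K (t = 50.92):
  B = 138.5·ln(50.92 − 10) − 305.0 = 138.5·ln 40.92 − 305.0 = 138.5·3.7116 − 305.0 = 209.059.
At 6306 K (t = 63.06):
  B = 138.5·ln(63.06 − 10) − 305.0 = 138.5·ln 53.06 − 305.0 = 138.5·3.9714 − 305.0 = 245.042.
Gain = 245.042 / 209.059 = 1.1721 → 1.172.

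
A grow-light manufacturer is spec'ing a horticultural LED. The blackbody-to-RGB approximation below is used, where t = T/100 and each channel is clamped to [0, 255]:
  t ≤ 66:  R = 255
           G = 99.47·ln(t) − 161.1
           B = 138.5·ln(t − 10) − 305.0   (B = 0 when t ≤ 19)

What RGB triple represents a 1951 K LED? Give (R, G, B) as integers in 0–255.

t = 1951/100 = 19.51; the t ≤ 66 branch applies.
R = 255 by definition for t ≤ 66.
G = 99.47·ln 19.51 − 161.1 = 99.47·2.9709 − 161.1 = 134.418.
B = 138.5·ln(19.51 − 10) − 305.0 = 138.5·ln 9.51 − 305.0 = 138.5·2.2523 − 305.0 = 6.950.
Rounded: (255, 134, 7).

(255, 134, 7)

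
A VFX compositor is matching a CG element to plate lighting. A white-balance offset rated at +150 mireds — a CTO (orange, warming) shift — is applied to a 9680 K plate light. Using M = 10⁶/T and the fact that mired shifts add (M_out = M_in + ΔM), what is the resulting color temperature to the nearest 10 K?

M_in = 10⁶/9680 = 103.31 mireds.
M_out = 103.31 + (+150) = 253.31 mireds.
T_out = 10⁶/253.31 = 3947.8 K → 3950 K.

3950 K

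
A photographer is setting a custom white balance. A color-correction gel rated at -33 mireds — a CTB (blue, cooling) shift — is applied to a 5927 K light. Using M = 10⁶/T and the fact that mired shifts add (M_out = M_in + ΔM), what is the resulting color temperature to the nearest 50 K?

7350 K

M_in = 10⁶/5927 = 168.72 mireds.
M_out = 168.72 + (-33) = 135.72 mireds.
T_out = 10⁶/135.72 = 7368.1 K → 7350 K.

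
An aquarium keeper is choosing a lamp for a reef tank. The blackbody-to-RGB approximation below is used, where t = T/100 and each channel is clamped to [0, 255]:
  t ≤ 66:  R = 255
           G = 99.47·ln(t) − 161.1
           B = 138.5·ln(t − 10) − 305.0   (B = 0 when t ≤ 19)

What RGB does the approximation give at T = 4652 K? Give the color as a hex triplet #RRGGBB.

#FFDDC1

t = 4652/100 = 46.52; the t ≤ 66 branch applies.
R = 255 by definition for t ≤ 66.
G = 99.47·ln 46.52 − 161.1 = 99.47·3.8399 − 161.1 = 220.853.
B = 138.5·ln(46.52 − 10) − 305.0 = 138.5·ln 36.52 − 305.0 = 138.5·3.5979 − 305.0 = 193.304.
Rounded: (255, 221, 193).
In hex: #FFDDC1.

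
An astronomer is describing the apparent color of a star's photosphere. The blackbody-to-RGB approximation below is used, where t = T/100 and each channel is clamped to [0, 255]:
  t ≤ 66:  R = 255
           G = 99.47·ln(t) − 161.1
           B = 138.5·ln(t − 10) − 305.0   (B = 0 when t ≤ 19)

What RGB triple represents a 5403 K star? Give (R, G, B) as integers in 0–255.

(255, 236, 219)

t = 5403/100 = 54.03; the t ≤ 66 branch applies.
R = 255 by definition for t ≤ 66.
G = 99.47·ln 54.03 − 161.1 = 99.47·3.9895 − 161.1 = 235.739.
B = 138.5·ln(54.03 − 10) − 305.0 = 138.5·ln 44.03 − 305.0 = 138.5·3.7849 − 305.0 = 219.205.
Rounded: (255, 236, 219).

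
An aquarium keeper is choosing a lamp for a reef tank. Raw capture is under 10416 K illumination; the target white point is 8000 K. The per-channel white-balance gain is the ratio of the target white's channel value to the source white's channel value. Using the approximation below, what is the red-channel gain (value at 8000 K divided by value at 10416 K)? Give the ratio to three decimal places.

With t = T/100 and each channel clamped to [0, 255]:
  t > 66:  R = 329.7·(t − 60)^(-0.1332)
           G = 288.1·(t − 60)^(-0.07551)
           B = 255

At 10416 K (t = 104.16):
  R = 329.7·(104.16 − 60)^(-0.1332) = 329.7·44.16^(-0.1332) = 329.7·0.60378 = 199.068.
At 8000 K (t = 80):
  R = 329.7·(80 − 60)^(-0.1332) = 329.7·20^(-0.1332) = 329.7·0.67097 = 221.219.
Gain = 221.219 / 199.068 = 1.1113 → 1.111.

1.111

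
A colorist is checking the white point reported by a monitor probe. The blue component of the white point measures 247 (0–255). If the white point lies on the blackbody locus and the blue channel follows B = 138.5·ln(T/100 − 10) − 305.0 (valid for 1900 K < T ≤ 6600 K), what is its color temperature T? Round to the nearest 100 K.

6400 K

ln(t − 10) = (247 + 305.0) / 138.5 = 3.9856.
t − 10 = e^3.9856 = 53.815, so t = 63.815.
T = 100·t = 6382 K → 6400 K to the nearest 100 K.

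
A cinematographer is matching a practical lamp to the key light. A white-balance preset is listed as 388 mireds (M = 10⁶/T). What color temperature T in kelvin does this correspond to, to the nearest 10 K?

2580 K

T = 10⁶ / 388 = 2577.32 K → 2580 K.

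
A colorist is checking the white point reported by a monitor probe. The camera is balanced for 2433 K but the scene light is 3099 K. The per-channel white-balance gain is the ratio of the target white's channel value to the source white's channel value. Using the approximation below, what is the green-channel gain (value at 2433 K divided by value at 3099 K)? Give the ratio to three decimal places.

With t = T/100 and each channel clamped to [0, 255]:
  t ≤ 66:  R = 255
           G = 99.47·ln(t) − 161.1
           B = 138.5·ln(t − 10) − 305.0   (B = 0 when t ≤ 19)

0.867

At 3099 K (t = 30.99):
  G = 99.47·ln 30.99 − 161.1 = 99.47·3.4337 − 161.1 = 180.447.
At 2433 K (t = 24.33):
  G = 99.47·ln 24.33 − 161.1 = 99.47·3.1917 − 161.1 = 156.379.
Gain = 156.379 / 180.447 = 0.8666 → 0.867.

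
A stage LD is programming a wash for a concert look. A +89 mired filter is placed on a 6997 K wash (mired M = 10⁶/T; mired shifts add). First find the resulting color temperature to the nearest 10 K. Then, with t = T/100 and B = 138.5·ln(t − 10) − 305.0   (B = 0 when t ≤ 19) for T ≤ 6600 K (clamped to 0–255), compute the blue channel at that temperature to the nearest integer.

M_in = 10⁶/6997 = 142.92; M_out = 142.92 + (+89) = 231.92.
T_out = 10⁶/231.92 = 4311.9 K → 4310 K; t = 43.1.
B = 138.5·ln(43.1 − 10) − 305.0 = 138.5·ln 33.1 − 305.0 = 138.5·3.4995 − 305.0 = 179.685.
Rounded: 180.

180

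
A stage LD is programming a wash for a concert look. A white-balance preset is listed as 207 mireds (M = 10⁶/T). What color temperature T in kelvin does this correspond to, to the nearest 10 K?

4830 K

T = 10⁶ / 207 = 4830.92 K → 4830 K.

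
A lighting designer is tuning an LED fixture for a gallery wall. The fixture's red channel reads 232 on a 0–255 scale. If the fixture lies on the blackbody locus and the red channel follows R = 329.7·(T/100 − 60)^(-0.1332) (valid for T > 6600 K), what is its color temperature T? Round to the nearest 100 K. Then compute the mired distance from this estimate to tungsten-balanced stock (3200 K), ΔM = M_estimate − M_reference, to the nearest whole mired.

(t − 60)^(-0.1332) = 232/329.7 = 0.70367.
t − 60 = 0.70367^(1/-0.1332) = 0.70367^(-7.508) = 13.992, so t = 73.992.
T = 100·t = 7399 K → 7400 K to the nearest 100 K.
M_estimate = 10⁶/7400 = 135.14; M_reference = 10⁶/3200 = 312.50.
ΔM = 135.14 − 312.50 = -177.36 → -177 mireds.

-177 mireds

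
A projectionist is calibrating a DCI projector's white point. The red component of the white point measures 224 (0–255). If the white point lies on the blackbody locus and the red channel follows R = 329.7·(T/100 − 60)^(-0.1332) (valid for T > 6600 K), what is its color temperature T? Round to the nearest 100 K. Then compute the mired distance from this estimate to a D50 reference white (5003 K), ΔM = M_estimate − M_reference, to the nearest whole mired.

(t − 60)^(-0.1332) = 224/329.7 = 0.67941.
t − 60 = 0.67941^(1/-0.1332) = 0.67941^(-7.508) = 18.209, so t = 78.209.
T = 100·t = 7821 K → 7800 K to the nearest 100 K.
M_estimate = 10⁶/7800 = 128.21; M_reference = 10⁶/5003 = 199.88.
ΔM = 128.21 − 199.88 = -71.67 → -72 mireds.

-72 mireds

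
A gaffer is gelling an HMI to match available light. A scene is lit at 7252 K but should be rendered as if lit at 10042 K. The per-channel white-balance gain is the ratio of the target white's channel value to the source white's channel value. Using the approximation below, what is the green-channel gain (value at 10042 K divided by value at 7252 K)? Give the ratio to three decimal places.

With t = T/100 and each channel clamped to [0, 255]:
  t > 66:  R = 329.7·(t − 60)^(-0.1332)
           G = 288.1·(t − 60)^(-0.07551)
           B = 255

0.915

At 7252 K (t = 72.52):
  G = 288.1·(72.52 − 60)^(-0.07551) = 288.1·12.52^(-0.07551) = 288.1·0.82627 = 238.047.
At 10042 K (t = 100.42):
  G = 288.1·(100.42 − 60)^(-0.07551) = 288.1·40.42^(-0.07551) = 288.1·0.75629 = 217.886.
Gain = 217.886 / 238.047 = 0.9153 → 0.915.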